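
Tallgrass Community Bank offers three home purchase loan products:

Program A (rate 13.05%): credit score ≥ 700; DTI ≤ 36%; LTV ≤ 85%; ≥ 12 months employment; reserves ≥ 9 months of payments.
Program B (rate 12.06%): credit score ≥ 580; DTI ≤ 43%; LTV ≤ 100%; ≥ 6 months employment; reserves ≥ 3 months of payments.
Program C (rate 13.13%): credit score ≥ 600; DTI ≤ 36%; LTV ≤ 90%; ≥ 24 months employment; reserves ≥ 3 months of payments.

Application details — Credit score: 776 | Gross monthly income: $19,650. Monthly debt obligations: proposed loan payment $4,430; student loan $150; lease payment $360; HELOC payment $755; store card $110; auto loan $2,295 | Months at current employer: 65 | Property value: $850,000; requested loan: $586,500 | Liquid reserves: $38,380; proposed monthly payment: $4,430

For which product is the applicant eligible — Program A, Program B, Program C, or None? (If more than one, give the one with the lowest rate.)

Total debts = (4,430 + 150 + 360 + 755 + 110 + 2,295) = 8,100; DTI = 8,100/19,650 = 41.2%.
LTV = 586,500/850,000 = 69%.
Reserves = 38,380/4,430 = 8.7 months.
Program A: score 776 ≥ 700; DTI 41.2% > 36%; LTV 69% ≤ 85%; employment 65 ≥ 12 mo; reserves 8.7 < 9 mo → does not qualify.
Program B: score 776 ≥ 580; DTI 41.2% ≤ 43%; LTV 69% ≤ 100%; employment 65 ≥ 6 mo; reserves 8.7 ≥ 3 mo → qualifies.
Program C: score 776 ≥ 600; DTI 41.2% > 36%; LTV 69% ≤ 90%; employment 65 ≥ 24 mo; reserves 8.7 ≥ 3 mo → does not qualify.

Program B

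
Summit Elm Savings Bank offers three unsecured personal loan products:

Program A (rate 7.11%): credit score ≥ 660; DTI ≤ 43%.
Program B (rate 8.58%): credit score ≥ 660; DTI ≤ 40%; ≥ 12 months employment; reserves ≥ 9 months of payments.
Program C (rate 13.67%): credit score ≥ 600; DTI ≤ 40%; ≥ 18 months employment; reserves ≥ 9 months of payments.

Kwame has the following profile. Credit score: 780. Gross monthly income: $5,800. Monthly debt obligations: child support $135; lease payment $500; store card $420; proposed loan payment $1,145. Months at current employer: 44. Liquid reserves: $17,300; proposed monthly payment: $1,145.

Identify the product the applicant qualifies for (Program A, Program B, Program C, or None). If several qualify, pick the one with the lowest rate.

Total debts = (135 + 500 + 420 + 1,145) = 2,200; DTI = 2,200/5,800 = 37.9%.
Reserves = 17,300/1,145 = 15.1 months.
Program A: score 780 ≥ 660; DTI 37.9% ≤ 43% → qualifies.
Program B: score 780 ≥ 660; DTI 37.9% ≤ 40%; employment 44 ≥ 12 mo; reserves 15.1 ≥ 9 mo → qualifies.
Program C: score 780 ≥ 600; DTI 37.9% ≤ 40%; employment 44 ≥ 18 mo; reserves 15.1 ≥ 9 mo → qualifies.
Qualifying: Program A, Program B, Program C. Lowest rate is 7.11% → Program A.

Program A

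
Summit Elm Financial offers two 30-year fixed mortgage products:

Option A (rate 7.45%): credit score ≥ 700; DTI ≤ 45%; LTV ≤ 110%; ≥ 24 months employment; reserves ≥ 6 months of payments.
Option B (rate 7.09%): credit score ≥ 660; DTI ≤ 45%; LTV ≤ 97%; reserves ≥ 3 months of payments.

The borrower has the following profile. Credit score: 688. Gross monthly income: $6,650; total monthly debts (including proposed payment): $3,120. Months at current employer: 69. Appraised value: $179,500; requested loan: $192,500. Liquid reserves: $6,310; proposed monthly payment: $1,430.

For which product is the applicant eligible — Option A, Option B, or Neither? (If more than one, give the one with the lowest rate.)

DTI = 3,120/6,650 = 46.9%.
LTV = 192,500/179,500 = 107.2%.
Reserves = 6,310/1,430 = 4.4 months.
Option A: score 688 < 700; DTI 46.9% > 45%; LTV 107.2% ≤ 110%; employment 69 ≥ 24 mo; reserves 4.4 < 6 mo → does not qualify.
Option B: score 688 ≥ 660; DTI 46.9% > 45%; LTV 107.2% > 97%; reserves 4.4 ≥ 3 mo → does not qualify.

Neither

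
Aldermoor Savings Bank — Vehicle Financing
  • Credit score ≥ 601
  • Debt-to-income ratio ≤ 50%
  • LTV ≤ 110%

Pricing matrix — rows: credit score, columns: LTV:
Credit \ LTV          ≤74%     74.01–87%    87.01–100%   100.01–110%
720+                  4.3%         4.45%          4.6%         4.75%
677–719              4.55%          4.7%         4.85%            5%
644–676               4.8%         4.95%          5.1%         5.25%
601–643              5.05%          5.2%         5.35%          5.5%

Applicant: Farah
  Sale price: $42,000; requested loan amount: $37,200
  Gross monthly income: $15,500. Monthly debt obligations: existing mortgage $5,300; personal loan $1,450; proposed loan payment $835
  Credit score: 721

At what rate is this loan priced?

Credit score 721 ≥ 601; Total monthly debts = (5,300 + 1,450 + 835) = 7,585. DTI: 7,585 ÷ 15,500 = 48.9%, within the 50% cap
LTV = 37,200/42,000 = 88.6% ≤ 110%
Row: 721 falls in 720+. Column: 88.6% falls in 87.01–100%. Rate = 4.6%.

4.6%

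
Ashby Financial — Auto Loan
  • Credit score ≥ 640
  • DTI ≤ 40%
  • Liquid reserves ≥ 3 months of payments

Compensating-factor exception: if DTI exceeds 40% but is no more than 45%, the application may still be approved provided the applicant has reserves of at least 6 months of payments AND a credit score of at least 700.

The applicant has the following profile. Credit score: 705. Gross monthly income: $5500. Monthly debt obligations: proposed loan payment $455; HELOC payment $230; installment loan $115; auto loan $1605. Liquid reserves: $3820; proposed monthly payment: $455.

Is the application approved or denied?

Credit score 705 ≥ 640 (meets base)
Total debts = (455 + 230 + 115 + 1,605) = 2,405. DTI = 2,405/5,500 = 43.7% > 40% — standard DTI limit exceeded.
Liquid reserves cover 3,820/455 = 8.4 months — ≥ 3 required
DTI 43.7% is within the 40%–45% exception band; checking compensating factors.
Override check — reserves: 8.4 mo (ok); score: 705 (ok).
Both compensating conditions met → exception applies.

Approved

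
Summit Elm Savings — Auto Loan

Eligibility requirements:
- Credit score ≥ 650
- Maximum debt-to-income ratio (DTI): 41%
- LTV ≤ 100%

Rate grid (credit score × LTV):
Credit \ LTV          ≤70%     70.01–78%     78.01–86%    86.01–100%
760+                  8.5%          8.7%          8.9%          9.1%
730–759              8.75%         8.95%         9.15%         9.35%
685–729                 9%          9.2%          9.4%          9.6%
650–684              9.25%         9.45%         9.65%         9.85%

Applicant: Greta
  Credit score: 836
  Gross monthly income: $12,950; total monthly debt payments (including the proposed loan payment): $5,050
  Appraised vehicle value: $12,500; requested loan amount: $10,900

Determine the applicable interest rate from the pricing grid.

Credit score 836 ≥ 650; DTI = 5,050/12,950 = 39% ≤ 41%
LTV = 10,900/12,500 = 87.2% ≤ 100%
Row: 836 falls in 760+. Column: 87.2% falls in 86.01–100%. Rate = 9.1%.

9.1%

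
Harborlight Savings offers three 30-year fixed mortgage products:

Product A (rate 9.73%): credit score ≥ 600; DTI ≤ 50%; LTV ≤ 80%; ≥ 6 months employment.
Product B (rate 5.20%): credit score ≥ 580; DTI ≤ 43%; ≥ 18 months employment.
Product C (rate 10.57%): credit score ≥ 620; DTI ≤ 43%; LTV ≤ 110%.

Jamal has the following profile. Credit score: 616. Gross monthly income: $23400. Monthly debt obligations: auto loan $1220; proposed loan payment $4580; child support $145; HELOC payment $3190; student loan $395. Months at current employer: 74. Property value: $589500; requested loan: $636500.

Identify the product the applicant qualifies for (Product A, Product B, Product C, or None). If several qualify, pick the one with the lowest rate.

Product B

Total debts = (1,220 + 4,580 + 145 + 3,190 + 395) = 9,530; DTI = 9,530/23,400 = 40.7%.
LTV = 636,500/589,500 = 108%.
Product A: score 616 ≥ 600; DTI 40.7% ≤ 50%; LTV 108% > 80%; employment 74 ≥ 6 mo → does not qualify.
Product B: score 616 ≥ 580; DTI 40.7% ≤ 43%; employment 74 ≥ 18 mo → qualifies.
Product C: score 616 < 620; DTI 40.7% ≤ 43%; LTV 108% ≤ 110% → does not qualify.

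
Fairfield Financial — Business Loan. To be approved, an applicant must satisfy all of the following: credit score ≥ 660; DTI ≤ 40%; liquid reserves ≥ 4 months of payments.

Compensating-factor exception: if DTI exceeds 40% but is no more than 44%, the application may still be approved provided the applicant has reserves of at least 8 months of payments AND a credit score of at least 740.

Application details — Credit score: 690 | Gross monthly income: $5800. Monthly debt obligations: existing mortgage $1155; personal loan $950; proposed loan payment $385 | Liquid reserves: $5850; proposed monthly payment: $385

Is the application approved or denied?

Credit score 690 ≥ 660 (meets base)
Total debts = (1,155 + 950 + 385) = 2,490. DTI: 2,490 ÷ 5,800 = 42.9%, over the 40% base limit.
Reserves: 5,850 ÷ 385 = 15.2 months (meets 4-month minimum)
DTI 42.9% is within the 40%–44% exception band; checking compensating factors.
Reserves 15.2 ≥ 8 months; credit score 690 < 740.
Compensating-factor requirement not fully met.

Denied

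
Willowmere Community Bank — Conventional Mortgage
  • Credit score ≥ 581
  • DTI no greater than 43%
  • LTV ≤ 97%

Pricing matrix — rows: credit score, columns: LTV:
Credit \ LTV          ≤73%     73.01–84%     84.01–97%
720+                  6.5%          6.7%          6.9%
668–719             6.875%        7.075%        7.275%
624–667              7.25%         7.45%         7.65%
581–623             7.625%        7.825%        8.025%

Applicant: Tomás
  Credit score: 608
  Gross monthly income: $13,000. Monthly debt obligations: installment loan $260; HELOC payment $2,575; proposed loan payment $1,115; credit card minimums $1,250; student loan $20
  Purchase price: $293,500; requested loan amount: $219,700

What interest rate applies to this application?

7.825%

Credit score 608 ≥ 581; Total monthly debts = (260 + 2,575 + 1,115 + 1,250 + 20) = 5,220. DTI: 5,220 ÷ 13,000 = 40.2%, within the 43% cap
LTV = 219,700/293,500 = 74.9% ≤ 97%
Row: 608 falls in 581–623. Column: 74.9% falls in 73.01–84%. Rate = 7.825%.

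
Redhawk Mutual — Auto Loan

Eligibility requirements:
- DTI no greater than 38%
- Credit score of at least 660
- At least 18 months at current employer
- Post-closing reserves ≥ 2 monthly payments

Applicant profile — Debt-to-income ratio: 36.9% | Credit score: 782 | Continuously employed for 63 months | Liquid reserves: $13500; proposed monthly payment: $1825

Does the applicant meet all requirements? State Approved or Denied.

Approved

DTI 36.9% ≤ 38%
Credit score 782 ≥ 660 (meets)
Employment 63 ≥ 18 months
Reserves = 13,500/1,825 = 7.4 months ≥ 2
All criteria satisfied.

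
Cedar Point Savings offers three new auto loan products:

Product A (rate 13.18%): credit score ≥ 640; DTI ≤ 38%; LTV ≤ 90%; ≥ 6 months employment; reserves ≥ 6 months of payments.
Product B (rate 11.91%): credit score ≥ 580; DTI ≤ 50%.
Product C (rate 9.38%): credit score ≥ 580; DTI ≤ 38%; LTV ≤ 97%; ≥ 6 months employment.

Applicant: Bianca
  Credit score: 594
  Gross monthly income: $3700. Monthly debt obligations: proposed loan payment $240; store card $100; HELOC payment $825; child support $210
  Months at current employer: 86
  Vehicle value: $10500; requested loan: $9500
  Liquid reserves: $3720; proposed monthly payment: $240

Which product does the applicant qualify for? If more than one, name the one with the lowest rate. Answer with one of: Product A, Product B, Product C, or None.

Total debts = (240 + 100 + 825 + 210) = 1,375; DTI = 1,375/3,700 = 37.2%.
LTV = 9,500/10,500 = 90.5%.
Reserves = 3,720/240 = 15.5 months.
Product A: score 594 < 640; DTI 37.2% ≤ 38%; LTV 90.5% > 90%; employment 86 ≥ 6 mo; reserves 15.5 ≥ 6 mo → does not qualify.
Product B: score 594 ≥ 580; DTI 37.2% ≤ 50% → qualifies.
Product C: score 594 ≥ 580; DTI 37.2% ≤ 38%; LTV 90.5% ≤ 97%; employment 86 ≥ 6 mo → qualifies.
Qualifying: Product B, Product C. Lowest rate is 9.38% → Product C.

Product C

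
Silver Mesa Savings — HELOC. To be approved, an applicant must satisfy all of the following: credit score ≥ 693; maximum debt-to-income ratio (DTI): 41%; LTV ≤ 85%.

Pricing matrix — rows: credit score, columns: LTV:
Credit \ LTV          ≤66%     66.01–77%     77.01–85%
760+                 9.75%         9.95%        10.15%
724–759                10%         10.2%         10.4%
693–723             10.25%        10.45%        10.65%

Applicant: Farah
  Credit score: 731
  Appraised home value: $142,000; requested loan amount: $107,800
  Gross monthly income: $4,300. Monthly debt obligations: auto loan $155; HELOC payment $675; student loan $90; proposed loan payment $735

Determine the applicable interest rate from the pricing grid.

Credit score 731 ≥ 693; Total monthly debts = (155 + 675 + 90 + 735) = 1,655. DTI: 1,655 ÷ 4,300 = 38.5%, within the 41% cap
Loan-to-value = 107,800/142,000 = 75.9% — pass (85% max)
Score 731 is in the 724–759 band; LTV 75.9% is in the 66.01–77% band → 10.2%.

10.2%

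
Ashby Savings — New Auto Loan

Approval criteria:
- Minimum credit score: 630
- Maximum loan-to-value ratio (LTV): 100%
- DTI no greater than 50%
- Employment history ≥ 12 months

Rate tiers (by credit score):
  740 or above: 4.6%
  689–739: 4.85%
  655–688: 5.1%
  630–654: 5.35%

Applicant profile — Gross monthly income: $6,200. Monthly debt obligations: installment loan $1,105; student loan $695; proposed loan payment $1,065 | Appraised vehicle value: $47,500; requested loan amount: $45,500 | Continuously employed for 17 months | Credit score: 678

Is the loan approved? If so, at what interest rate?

Credit score 678 ≥ 630 (meets minimum)
Total monthly debts = (1,105 + 695 + 1,065) = 2,865. DTI = 2,865/6,200 = 46.2% ≤ 50%
Employment 17 ≥ 12 months
LTV: 45,500 ÷ 47,500 = 95.8%, within 100% cap
All requirements met. Score 678 falls in the 655–688 tier → 5.1%.

Approved at 5.1%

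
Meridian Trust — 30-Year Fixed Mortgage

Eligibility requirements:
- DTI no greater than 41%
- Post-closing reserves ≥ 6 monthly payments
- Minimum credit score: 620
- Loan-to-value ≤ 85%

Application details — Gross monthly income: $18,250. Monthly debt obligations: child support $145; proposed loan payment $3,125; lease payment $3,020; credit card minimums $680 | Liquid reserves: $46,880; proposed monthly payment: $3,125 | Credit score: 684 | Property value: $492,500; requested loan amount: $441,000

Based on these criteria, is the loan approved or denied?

Total monthly debts = (145 + 3,125 + 3,020 + 680) = 6,970. DTI: 6,970 ÷ 18,250 = 38.2%, within the 41% cap
Reserves = 46,880/3,125 = 15.0 months ≥ 6
Credit score 684 ≥ 620 (meets)
LTV: 441,000 ÷ 492,500 = 89.5%, exceeds 85% cap
Fails on LTV.

Denied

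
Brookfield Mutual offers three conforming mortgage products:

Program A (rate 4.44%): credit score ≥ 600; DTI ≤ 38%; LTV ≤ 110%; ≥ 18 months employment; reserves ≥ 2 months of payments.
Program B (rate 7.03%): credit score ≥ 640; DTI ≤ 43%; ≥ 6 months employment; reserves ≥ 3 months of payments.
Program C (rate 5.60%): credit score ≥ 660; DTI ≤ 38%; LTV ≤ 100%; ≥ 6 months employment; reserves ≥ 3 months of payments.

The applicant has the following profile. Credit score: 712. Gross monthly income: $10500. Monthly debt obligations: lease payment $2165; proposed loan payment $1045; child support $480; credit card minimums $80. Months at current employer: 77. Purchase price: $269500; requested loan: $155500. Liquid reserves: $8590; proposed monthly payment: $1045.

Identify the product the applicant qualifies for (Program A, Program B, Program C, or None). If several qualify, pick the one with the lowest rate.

Total debts = (2,165 + 1,045 + 480 + 80) = 3,770; DTI = 3,770/10,500 = 35.9%.
LTV = 155,500/269,500 = 57.7%.
Reserves = 8,590/1,045 = 8.2 months.
Program A: score 712 ≥ 600; DTI 35.9% ≤ 38%; LTV 57.7% ≤ 110%; employment 77 ≥ 18 mo; reserves 8.2 ≥ 2 mo → qualifies.
Program B: score 712 ≥ 640; DTI 35.9% ≤ 43%; employment 77 ≥ 6 mo; reserves 8.2 ≥ 3 mo → qualifies.
Program C: score 712 ≥ 660; DTI 35.9% ≤ 38%; LTV 57.7% ≤ 100%; employment 77 ≥ 6 mo; reserves 8.2 ≥ 3 mo → qualifies.
Qualifying: Program A, Program B, Program C. Lowest rate is 4.44% → Program A.

Program A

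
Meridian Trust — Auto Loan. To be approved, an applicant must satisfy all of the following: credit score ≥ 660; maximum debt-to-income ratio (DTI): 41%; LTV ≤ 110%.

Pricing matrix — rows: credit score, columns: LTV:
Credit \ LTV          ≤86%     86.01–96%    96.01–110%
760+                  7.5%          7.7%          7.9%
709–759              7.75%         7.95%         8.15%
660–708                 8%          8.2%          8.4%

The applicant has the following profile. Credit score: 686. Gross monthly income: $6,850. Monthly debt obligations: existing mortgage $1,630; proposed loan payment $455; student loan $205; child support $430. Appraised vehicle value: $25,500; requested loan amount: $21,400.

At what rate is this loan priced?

8%

Credit score 686 ≥ 660; Total monthly debts = (1,630 + 455 + 205 + 430) = 2,720. DTI = 2,720/6,850 = 39.7% ≤ 41%
LTV: 21,400 ÷ 25,500 = 83.9%, within 110% cap
Score 686 is in the 660–708 band; LTV 83.9% is in the ≤86% band → 8%.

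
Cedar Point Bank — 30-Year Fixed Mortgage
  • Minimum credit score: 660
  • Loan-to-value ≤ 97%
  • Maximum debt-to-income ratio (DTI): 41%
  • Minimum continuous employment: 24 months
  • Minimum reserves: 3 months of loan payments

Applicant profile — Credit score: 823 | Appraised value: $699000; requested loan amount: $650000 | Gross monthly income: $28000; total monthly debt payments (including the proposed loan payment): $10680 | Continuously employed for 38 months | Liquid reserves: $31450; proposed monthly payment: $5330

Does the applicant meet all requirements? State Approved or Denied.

Credit score 823 ≥ 660 (meets)
LTV: 650,000 ÷ 699,000 = 93%, within 97% cap
DTI: 10,680 ÷ 28,000 = 38.1%, within the 41% cap
Employment 38 ≥ 24 months
Reserves = 31,450/5,330 = 5.9 months ≥ 3
All criteria satisfied.

Approved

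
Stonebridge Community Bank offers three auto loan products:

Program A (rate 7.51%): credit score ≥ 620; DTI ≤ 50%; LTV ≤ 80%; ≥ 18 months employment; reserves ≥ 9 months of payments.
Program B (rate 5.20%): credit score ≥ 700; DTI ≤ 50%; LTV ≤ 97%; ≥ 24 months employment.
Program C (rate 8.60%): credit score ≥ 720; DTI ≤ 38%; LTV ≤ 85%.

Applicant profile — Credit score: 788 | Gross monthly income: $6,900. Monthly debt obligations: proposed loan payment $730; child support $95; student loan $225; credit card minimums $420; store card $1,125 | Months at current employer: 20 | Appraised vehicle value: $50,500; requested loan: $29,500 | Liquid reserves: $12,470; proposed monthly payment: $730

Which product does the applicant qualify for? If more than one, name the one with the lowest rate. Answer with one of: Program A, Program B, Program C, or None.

Program A

Total debts = (730 + 95 + 225 + 420 + 1,125) = 2,595; DTI = 2,595/6,900 = 37.6%.
LTV = 29,500/50,500 = 58.4%.
Reserves = 12,470/730 = 17.1 months.
Program A: score 788 ≥ 620; DTI 37.6% ≤ 50%; LTV 58.4% ≤ 80%; employment 20 ≥ 18 mo; reserves 17.1 ≥ 9 mo → qualifies.
Program B: score 788 ≥ 700; DTI 37.6% ≤ 50%; LTV 58.4% ≤ 97%; employment 20 < 24 mo → does not qualify.
Program C: score 788 ≥ 720; DTI 37.6% ≤ 38%; LTV 58.4% ≤ 85% → qualifies.
Qualifying: Program A, Program C. Lowest rate is 7.51% → Program A.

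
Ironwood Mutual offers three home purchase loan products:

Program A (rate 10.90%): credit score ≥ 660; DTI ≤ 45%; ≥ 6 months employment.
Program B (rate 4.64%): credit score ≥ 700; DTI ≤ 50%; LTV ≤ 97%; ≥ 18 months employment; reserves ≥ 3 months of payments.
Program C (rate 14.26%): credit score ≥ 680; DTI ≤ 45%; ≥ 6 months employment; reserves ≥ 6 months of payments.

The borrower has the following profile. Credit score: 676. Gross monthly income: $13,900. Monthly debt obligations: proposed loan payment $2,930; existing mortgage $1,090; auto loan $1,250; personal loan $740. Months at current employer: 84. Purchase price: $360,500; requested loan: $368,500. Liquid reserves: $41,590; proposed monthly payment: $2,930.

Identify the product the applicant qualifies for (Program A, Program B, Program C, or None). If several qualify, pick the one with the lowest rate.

Total debts = (2,930 + 1,090 + 1,250 + 740) = 6,010; DTI = 6,010/13,900 = 43.2%.
LTV = 368,500/360,500 = 102.2%.
Reserves = 41,590/2,930 = 14.2 months.
Program A: score 676 ≥ 660; DTI 43.2% ≤ 45%; employment 84 ≥ 6 mo → qualifies.
Program B: score 676 < 700; DTI 43.2% ≤ 50%; LTV 102.2% > 97%; employment 84 ≥ 18 mo; reserves 14.2 ≥ 3 mo → does not qualify.
Program C: score 676 < 680; DTI 43.2% ≤ 45%; employment 84 ≥ 6 mo; reserves 14.2 ≥ 6 mo → does not qualify.

Program A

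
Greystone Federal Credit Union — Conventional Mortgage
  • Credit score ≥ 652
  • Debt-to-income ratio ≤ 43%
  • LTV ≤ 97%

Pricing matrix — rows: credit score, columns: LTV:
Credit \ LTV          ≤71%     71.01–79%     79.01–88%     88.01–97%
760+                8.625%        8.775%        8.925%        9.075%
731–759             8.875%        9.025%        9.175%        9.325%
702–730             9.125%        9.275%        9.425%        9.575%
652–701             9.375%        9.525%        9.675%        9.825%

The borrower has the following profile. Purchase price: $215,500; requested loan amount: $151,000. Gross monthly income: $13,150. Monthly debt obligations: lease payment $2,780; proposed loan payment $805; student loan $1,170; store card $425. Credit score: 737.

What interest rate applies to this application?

8.875%

Credit score 737 ≥ 652; Total monthly debts = (2,780 + 805 + 1,170 + 425) = 5,180. DTI: 5,180 ÷ 13,150 = 39.4%, within the 43% cap
LTV = 151,000/215,500 = 70.1% ≤ 97%
Row: 737 falls in 731–759. Column: 70.1% falls in ≤71%. Rate = 8.875%.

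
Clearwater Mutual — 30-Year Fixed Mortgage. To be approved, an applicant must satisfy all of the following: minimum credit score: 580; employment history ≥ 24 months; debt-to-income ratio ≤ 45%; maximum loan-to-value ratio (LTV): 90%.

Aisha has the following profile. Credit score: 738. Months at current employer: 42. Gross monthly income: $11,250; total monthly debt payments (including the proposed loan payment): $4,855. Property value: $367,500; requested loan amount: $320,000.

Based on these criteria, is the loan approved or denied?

Approved

Credit score 738 ≥ 580 (meets)
Employment 42 ≥ 24 months
Debt-to-income = 4,855/11,250 = 43.2% — meets 45% limit
LTV: 320,000 ÷ 367,500 = 87.1%, within 90% cap
All criteria satisfied.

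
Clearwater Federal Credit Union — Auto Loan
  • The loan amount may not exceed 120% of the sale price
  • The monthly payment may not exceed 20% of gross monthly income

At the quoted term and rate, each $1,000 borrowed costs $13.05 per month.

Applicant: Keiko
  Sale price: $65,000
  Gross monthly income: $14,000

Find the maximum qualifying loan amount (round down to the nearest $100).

$78,000

Payment cap: 20% × $14,000 = $2,800/month.
At $13.05 per $1,000, that supports 2,800/13.05 × 1,000 ≈ $214,559 → $214,500.
LTV cap: 120% × $65,000 = $78,000 → $78,000.
Binding constraint: loan-to-value.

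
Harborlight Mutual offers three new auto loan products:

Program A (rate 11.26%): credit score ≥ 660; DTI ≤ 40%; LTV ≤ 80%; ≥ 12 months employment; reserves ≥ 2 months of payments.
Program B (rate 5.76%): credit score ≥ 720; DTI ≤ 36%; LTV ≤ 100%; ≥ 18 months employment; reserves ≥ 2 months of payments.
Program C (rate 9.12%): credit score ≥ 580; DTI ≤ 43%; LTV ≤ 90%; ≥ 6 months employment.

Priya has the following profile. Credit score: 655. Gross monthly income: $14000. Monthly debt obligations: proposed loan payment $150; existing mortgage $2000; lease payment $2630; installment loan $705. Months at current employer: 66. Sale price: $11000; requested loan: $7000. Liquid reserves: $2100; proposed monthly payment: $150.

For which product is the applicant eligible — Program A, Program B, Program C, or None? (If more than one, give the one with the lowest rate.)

Program C

Total debts = (150 + 2,000 + 2,630 + 705) = 5,485; DTI = 5,485/14,000 = 39.2%.
LTV = 7,000/11,000 = 63.6%.
Reserves = 2,100/150 = 14.0 months.
Program A: score 655 < 660; DTI 39.2% ≤ 40%; LTV 63.6% ≤ 80%; employment 66 ≥ 12 mo; reserves 14.0 ≥ 2 mo → does not qualify.
Program B: score 655 < 720; DTI 39.2% > 36%; LTV 63.6% ≤ 100%; employment 66 ≥ 18 mo; reserves 14.0 ≥ 2 mo → does not qualify.
Program C: score 655 ≥ 580; DTI 39.2% ≤ 43%; LTV 63.6% ≤ 90%; employment 66 ≥ 6 mo → qualifies.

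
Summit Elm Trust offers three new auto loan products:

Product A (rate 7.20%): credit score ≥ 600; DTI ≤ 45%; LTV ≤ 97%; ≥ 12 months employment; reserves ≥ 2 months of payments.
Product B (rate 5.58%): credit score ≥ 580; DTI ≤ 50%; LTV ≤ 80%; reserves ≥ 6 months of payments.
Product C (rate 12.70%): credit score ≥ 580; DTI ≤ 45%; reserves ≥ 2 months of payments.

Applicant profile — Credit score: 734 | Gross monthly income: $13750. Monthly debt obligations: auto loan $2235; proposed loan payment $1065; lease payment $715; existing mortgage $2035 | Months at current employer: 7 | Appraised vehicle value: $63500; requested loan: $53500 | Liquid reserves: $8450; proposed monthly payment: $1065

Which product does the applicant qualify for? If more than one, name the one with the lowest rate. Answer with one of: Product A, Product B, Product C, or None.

Total debts = (2,235 + 1,065 + 715 + 2,035) = 6,050; DTI = 6,050/13,750 = 44%.
LTV = 53,500/63,500 = 84.3%.
Reserves = 8,450/1,065 = 7.9 months.
Product A: score 734 ≥ 600; DTI 44% ≤ 45%; LTV 84.3% ≤ 97%; employment 7 < 12 mo; reserves 7.9 ≥ 2 mo → does not qualify.
Product B: score 734 ≥ 580; DTI 44% ≤ 50%; LTV 84.3% > 80%; reserves 7.9 ≥ 6 mo → does not qualify.
Product C: score 734 ≥ 580; DTI 44% ≤ 45%; reserves 7.9 ≥ 2 mo → qualifies.

Product C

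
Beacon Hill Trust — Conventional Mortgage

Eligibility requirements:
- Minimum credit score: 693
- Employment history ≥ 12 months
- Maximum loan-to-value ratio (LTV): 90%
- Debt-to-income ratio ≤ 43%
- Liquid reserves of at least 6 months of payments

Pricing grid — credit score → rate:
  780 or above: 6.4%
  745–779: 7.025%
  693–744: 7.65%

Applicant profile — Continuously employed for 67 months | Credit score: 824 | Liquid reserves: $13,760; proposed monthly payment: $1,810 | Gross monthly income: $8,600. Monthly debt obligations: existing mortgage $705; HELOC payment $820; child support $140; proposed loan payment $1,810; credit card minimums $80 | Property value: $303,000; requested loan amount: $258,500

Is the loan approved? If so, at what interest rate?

Credit score 824 ≥ 693 (meets minimum)
LTV: 258,500 ÷ 303,000 = 85.3%, within 90% cap
Employment 67 ≥ 12 months
Total monthly debts = (705 + 820 + 140 + 1,810 + 80) = 3,555. DTI: 3,555 ÷ 8,600 = 41.3%, within the 43% cap
Liquid reserves cover 13,760/1,810 = 7.6 months — ≥ 6 required
All requirements met. Score 824 falls in the 780 or above tier → 6.4%.

Approved at 6.4%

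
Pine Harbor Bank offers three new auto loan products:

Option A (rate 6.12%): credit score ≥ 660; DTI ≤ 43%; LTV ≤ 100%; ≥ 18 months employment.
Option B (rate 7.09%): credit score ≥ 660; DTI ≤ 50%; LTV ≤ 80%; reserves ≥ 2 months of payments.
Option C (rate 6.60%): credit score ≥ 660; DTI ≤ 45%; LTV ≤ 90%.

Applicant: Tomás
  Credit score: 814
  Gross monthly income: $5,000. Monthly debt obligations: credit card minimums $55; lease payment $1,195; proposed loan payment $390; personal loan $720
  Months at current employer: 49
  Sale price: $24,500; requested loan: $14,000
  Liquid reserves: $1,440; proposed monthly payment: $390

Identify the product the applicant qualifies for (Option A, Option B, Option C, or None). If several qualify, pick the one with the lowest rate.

Option B

Total debts = (55 + 1,195 + 390 + 720) = 2,360; DTI = 2,360/5,000 = 47.2%.
LTV = 14,000/24,500 = 57.1%.
Reserves = 1,440/390 = 3.7 months.
Option A: score 814 ≥ 660; DTI 47.2% > 43%; LTV 57.1% ≤ 100%; employment 49 ≥ 18 mo → does not qualify.
Option B: score 814 ≥ 660; DTI 47.2% ≤ 50%; LTV 57.1% ≤ 80%; reserves 3.7 ≥ 2 mo → qualifies.
Option C: score 814 ≥ 660; DTI 47.2% > 45%; LTV 57.1% ≤ 90% → does not qualify.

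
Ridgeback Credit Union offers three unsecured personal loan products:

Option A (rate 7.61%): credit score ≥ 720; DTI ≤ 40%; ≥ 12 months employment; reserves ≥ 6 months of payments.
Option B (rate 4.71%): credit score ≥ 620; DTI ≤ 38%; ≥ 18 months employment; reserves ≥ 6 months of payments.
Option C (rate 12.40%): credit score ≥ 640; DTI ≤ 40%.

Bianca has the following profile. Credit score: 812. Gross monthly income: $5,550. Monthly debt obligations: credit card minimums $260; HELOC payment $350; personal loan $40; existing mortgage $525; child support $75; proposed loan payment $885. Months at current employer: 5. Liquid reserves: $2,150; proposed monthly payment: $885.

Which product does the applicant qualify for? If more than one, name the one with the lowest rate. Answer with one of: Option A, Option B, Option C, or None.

Total debts = (260 + 350 + 40 + 525 + 75 + 885) = 2,135; DTI = 2,135/5,550 = 38.5%.
Reserves = 2,150/885 = 2.4 months.
Option A: score 812 ≥ 720; DTI 38.5% ≤ 40%; employment 5 < 12 mo; reserves 2.4 < 6 mo → does not qualify.
Option B: score 812 ≥ 620; DTI 38.5% > 38%; employment 5 < 18 mo; reserves 2.4 < 6 mo → does not qualify.
Option C: score 812 ≥ 640; DTI 38.5% ≤ 40% → qualifies.

Option C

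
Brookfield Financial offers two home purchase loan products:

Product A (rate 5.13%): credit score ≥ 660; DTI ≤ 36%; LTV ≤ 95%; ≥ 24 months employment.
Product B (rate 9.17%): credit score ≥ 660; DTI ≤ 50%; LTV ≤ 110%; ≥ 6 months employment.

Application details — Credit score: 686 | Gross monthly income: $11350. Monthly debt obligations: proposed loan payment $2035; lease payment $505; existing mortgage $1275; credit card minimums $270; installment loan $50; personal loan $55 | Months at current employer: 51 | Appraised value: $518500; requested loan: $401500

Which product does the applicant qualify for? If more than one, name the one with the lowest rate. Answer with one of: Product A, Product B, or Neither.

Product B

Total debts = (2,035 + 505 + 1,275 + 270 + 50 + 55) = 4,190; DTI = 4,190/11,350 = 36.9%.
LTV = 401,500/518,500 = 77.4%.
Product A: score 686 ≥ 660; DTI 36.9% > 36%; LTV 77.4% ≤ 95%; employment 51 ≥ 24 mo → does not qualify.
Product B: score 686 ≥ 660; DTI 36.9% ≤ 50%; LTV 77.4% ≤ 110%; employment 51 ≥ 6 mo → qualifies.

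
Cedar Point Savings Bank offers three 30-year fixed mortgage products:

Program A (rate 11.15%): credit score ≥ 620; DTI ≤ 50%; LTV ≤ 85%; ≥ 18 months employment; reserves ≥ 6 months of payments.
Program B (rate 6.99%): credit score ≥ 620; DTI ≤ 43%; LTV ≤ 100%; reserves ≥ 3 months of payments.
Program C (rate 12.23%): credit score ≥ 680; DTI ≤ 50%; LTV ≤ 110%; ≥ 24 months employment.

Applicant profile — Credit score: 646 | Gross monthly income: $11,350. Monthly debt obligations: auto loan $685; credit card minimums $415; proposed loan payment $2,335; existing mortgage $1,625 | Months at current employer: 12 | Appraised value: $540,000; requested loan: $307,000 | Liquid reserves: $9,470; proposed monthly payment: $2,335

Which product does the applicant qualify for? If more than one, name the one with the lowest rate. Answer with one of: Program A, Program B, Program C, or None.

None

Total debts = (685 + 415 + 2,335 + 1,625) = 5,060; DTI = 5,060/11,350 = 44.6%.
LTV = 307,000/540,000 = 56.9%.
Reserves = 9,470/2,335 = 4.1 months.
Program A: score 646 ≥ 620; DTI 44.6% ≤ 50%; LTV 56.9% ≤ 85%; employment 12 < 18 mo; reserves 4.1 < 6 mo → does not qualify.
Program B: score 646 ≥ 620; DTI 44.6% > 43%; LTV 56.9% ≤ 100%; reserves 4.1 ≥ 3 mo → does not qualify.
Program C: score 646 < 680; DTI 44.6% ≤ 50%; LTV 56.9% ≤ 110%; employment 12 < 24 mo → does not qualify.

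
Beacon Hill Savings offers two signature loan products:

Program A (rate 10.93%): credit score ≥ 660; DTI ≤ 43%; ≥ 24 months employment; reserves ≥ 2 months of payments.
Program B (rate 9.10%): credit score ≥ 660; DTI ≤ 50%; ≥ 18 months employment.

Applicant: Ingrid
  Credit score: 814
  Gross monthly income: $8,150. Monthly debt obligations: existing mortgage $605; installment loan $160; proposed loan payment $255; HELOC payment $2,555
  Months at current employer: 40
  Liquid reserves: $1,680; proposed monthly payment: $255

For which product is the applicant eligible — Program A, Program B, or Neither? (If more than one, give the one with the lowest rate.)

Total debts = (605 + 160 + 255 + 2,555) = 3,575; DTI = 3,575/8,150 = 43.9%.
Reserves = 1,680/255 = 6.6 months.
Program A: score 814 ≥ 660; DTI 43.9% > 43%; employment 40 ≥ 24 mo; reserves 6.6 ≥ 2 mo → does not qualify.
Program B: score 814 ≥ 660; DTI 43.9% ≤ 50%; employment 40 ≥ 18 mo → qualifies.

Program B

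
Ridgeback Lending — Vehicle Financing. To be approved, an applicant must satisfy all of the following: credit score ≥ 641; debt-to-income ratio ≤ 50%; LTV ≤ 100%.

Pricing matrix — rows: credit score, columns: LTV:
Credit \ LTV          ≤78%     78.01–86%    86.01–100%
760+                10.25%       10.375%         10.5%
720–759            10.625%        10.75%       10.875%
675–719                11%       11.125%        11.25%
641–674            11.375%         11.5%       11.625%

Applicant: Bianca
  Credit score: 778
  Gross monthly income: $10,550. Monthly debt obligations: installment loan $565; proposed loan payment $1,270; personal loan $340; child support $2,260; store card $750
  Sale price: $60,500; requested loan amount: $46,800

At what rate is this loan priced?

10.25%

Credit score 778 ≥ 641; Total monthly debts = (565 + 1,270 + 340 + 2,260 + 750) = 5,185. DTI: 5,185 ÷ 10,550 = 49.1%, within the 50% cap
LTV = 46,800/60,500 = 77.4% ≤ 100%
Credit 778 → row 760+; LTV 77.4% → column ≤78%. Grid cell → 10.25%.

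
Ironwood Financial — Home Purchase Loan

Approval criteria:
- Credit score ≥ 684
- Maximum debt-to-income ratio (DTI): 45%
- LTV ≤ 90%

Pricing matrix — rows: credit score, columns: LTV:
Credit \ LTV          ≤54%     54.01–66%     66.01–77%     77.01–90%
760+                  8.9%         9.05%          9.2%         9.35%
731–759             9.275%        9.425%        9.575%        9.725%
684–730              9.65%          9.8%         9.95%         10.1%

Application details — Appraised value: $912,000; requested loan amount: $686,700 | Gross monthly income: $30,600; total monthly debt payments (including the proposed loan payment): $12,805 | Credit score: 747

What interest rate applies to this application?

9.575%

Credit score 747 ≥ 684; DTI: 12,805 ÷ 30,600 = 41.8%, within the 45% cap
Loan-to-value = 686,700/912,000 = 75.3% — pass (90% max)
Credit 747 → row 731–759; LTV 75.3% → column 66.01–77%. Grid cell → 9.575%.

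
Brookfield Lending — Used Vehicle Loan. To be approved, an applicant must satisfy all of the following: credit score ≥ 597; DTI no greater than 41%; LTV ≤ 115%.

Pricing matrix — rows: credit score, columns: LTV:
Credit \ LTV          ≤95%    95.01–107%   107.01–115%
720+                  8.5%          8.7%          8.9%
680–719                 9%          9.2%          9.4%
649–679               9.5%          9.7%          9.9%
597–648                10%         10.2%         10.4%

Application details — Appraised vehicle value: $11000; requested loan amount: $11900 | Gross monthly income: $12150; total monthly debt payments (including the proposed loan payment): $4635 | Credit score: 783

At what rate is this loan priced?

Credit score 783 ≥ 597; DTI: 4,635 ÷ 12,150 = 38.1%, within the 41% cap
LTV: 11,900 ÷ 11,000 = 108.2%, within 115% cap
Row: 783 falls in 720+. Column: 108.2% falls in 107.01–115%. Rate = 8.9%.

8.9%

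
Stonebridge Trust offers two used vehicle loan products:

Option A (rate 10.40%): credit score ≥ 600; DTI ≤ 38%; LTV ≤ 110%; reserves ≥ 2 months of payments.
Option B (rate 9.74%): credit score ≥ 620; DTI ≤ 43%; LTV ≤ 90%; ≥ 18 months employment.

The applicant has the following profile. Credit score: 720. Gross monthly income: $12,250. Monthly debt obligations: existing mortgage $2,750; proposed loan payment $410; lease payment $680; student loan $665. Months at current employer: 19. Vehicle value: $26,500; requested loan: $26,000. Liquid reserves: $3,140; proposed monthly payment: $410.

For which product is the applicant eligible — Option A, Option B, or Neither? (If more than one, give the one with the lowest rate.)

Option A

Total debts = (2,750 + 410 + 680 + 665) = 4,505; DTI = 4,505/12,250 = 36.8%.
LTV = 26,000/26,500 = 98.1%.
Reserves = 3,140/410 = 7.7 months.
Option A: score 720 ≥ 600; DTI 36.8% ≤ 38%; LTV 98.1% ≤ 110%; reserves 7.7 ≥ 2 mo → qualifies.
Option B: score 720 ≥ 620; DTI 36.8% ≤ 43%; LTV 98.1% > 90%; employment 19 ≥ 18 mo → does not qualify.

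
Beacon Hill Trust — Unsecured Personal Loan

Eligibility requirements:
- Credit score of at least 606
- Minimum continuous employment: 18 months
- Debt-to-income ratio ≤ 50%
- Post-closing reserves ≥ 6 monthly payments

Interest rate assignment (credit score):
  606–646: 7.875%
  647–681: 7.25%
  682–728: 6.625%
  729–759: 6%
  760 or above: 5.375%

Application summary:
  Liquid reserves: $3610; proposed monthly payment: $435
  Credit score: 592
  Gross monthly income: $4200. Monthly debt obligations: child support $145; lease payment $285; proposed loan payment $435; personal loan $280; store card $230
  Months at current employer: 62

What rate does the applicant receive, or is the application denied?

Credit score 592 < 606 (below minimum)
Reserves = 3,610/435 = 8.3 months ≥ 6
Total monthly debts = (145 + 285 + 435 + 280 + 230) = 1,375. DTI: 1,375 ÷ 4,200 = 32.7%, within the 50% cap
Employment 62 ≥ 18 months
Not all requirements met → denied.

Denied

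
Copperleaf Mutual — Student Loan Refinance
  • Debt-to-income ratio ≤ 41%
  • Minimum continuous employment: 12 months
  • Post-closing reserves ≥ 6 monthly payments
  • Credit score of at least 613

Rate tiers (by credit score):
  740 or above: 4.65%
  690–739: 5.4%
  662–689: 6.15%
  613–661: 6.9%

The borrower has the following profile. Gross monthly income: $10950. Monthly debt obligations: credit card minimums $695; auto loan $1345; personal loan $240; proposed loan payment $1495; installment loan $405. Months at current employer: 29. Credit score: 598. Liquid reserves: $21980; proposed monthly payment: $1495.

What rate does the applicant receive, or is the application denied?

Denied

Credit score 598 < 613 (below minimum)
Reserves = 21,980/1,495 = 14.7 months ≥ 6
Total monthly debts = (695 + 1,345 + 240 + 1,495 + 405) = 4,180. DTI = 4,180/10,950 = 38.2% ≤ 41%
Employment 29 ≥ 12 months
Not all requirements met → denied.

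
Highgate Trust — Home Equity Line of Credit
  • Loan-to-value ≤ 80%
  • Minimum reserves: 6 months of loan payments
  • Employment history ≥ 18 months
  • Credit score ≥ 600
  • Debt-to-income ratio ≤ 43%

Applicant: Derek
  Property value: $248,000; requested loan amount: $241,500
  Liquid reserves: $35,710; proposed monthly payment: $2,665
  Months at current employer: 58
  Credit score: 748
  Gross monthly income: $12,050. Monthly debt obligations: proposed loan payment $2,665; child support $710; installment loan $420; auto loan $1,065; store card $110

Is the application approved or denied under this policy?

LTV = 241,500/248,000 = 97.4% > 80%
Reserves = 35,710/2,665 = 13.4 months ≥ 6
Employment 58 ≥ 18 months
Credit score 748 ≥ 600 (meets)
Total monthly debts = (2,665 + 710 + 420 + 1,065 + 110) = 4,970. DTI: 4,970 ÷ 12,050 = 41.2%, within the 43% cap
Fails on LTV.

Denied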